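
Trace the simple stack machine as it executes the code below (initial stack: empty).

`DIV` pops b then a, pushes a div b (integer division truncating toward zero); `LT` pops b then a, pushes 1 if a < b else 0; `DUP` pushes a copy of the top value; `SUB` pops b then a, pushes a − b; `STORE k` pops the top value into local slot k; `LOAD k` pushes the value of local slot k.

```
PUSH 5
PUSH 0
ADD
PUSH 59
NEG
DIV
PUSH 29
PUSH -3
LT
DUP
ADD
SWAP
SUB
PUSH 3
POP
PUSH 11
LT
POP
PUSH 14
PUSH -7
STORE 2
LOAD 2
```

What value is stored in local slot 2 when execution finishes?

PUSH 5  : 5
PUSH 0  : 5 0
ADD     : 5
PUSH 59 : 5 59
NEG     : 5 -59
DIV     : 0
PUSH 29 : 0 29
PUSH -3 : 0 29 -3
LT      : 0 0
DUP     : 0 0 0
ADD     : 0 0
SWAP    : 0 0
SUB     : 0
PUSH 3  : 0 3
POP     : 0
PUSH 11 : 0 11
LT      : 1
POP     : (empty)
PUSH 14 : 14
PUSH -7 : 14 -7
STORE 2 : 14
LOAD 2  : 14 -7

-7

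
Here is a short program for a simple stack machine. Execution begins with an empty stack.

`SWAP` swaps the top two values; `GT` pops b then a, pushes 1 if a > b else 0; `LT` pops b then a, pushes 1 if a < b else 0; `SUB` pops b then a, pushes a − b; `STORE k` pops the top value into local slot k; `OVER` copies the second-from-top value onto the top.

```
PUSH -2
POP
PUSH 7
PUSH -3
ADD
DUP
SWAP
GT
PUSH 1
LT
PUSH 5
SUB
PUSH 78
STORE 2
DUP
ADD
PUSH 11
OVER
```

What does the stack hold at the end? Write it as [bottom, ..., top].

PUSH -2  [-2]
POP      []
PUSH 7   [7]
PUSH -3  [7, -3]
ADD      [4]
DUP      [4, 4]
SWAP     [4, 4]
GT       [0]
PUSH 1   [0, 1]
LT       [1]
PUSH 5   [1, 5]
SUB      [-4]
PUSH 78  [-4, 78]
STORE 2  [-4]
DUP      [-4, -4]
ADD      [-8]
PUSH 11  [-8, 11]
OVER     [-8, 11, -8]

[-8, 11, -8]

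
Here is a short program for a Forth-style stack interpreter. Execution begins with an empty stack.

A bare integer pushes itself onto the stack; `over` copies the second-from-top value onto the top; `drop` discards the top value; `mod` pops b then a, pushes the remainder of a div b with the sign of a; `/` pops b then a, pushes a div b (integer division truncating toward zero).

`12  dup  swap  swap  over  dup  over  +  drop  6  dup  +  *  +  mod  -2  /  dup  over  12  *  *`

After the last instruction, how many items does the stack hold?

2

12   → 12
dup  → 12 12
swap → 12 12
swap → 12 12
over → 12 12 12
dup  → 12 12 12 12
over → 12 12 12 12 12
+    → 12 12 12 24
drop → 12 12 12
6    → 12 12 12 6
dup  → 12 12 12 6 6
+    → 12 12 12 12
*    → 12 12 144
+    → 12 156
mod  → 12
-2   → 12 -2
/    → -6
dup  → -6 -6
over → -6 -6 -6
12   → -6 -6 -6 12
*    → -6 -6 -72
*    → -6 432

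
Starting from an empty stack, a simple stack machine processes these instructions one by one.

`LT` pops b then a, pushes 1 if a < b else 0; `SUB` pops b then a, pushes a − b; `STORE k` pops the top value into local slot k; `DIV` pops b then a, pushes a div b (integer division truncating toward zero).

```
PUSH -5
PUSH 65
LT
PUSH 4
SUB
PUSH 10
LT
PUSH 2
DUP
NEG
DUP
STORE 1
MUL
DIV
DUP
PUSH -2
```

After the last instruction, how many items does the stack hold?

3

PUSH -5 : [-5]
PUSH 65 : [-5, 65]
LT      : [1]
PUSH 4  : [1, 4]
SUB     : [-3]
PUSH 10 : [-3, 10]
LT      : [1]
PUSH 2  : [1, 2]
DUP     : [1, 2, 2]
NEG     : [1, 2, -2]
DUP     : [1, 2, -2, -2]
STORE 1 : [1, 2, -2]
MUL     : [1, -4]
DIV     : [0]
DUP     : [0, 0]
PUSH -2 : [0, 0, -2]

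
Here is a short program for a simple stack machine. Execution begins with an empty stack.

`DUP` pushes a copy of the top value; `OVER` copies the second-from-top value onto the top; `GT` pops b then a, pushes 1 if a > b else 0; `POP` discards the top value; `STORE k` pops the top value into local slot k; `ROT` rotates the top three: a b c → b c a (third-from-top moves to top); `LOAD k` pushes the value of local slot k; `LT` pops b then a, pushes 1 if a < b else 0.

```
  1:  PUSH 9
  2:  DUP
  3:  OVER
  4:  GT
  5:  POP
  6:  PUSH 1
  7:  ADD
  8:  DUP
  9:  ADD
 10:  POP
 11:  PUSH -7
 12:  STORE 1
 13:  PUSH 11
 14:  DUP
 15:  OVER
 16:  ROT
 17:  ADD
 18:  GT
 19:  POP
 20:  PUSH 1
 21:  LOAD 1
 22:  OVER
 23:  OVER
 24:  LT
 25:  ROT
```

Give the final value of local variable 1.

-7

PUSH 9   9
DUP      9 9
OVER     9 9 9
GT       9 0
POP      9
PUSH 1   9 1
ADD      10
DUP      10 10
ADD      20
POP      (empty)
PUSH -7  -7
STORE 1  (empty)
PUSH 11  11
DUP      11 11
OVER     11 11 11
ROT      11 11 11
ADD      11 22
GT       0
POP      (empty)
PUSH 1   1
LOAD 1   1 -7
OVER     1 -7 1
OVER     1 -7 1 -7
LT       1 -7 0
ROT      -7 0 1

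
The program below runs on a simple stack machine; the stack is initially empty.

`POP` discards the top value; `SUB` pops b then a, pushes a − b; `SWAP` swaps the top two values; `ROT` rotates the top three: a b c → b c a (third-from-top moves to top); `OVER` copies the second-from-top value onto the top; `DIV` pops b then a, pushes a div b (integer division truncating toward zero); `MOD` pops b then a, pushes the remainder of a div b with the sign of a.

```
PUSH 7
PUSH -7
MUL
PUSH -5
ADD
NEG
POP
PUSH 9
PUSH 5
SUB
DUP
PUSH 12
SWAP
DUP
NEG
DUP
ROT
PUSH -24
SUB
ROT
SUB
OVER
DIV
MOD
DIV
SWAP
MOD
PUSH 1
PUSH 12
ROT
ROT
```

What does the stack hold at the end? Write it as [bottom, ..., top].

PUSH 7    [7]
PUSH -7   [7, -7]
MUL       [-49]
PUSH -5   [-49, -5]
ADD       [-54]
NEG       [54]
POP       []
PUSH 9    [9]
PUSH 5    [9, 5]
SUB       [4]
DUP       [4, 4]
PUSH 12   [4, 4, 12]
SWAP      [4, 12, 4]
DUP       [4, 12, 4, 4]
NEG       [4, 12, 4, -4]
DUP       [4, 12, 4, -4, -4]
ROT       [4, 12, -4, -4, 4]
PUSH -24  [4, 12, -4, -4, 4, -24]
SUB       [4, 12, -4, -4, 28]
ROT       [4, 12, -4, 28, -4]
SUB       [4, 12, -4, 32]
OVER      [4, 12, -4, 32, -4]
DIV       [4, 12, -4, -8]
MOD       [4, 12, -4]
DIV       [4, -3]
SWAP      [-3, 4]
MOD       [-3]
PUSH 1    [-3, 1]
PUSH 12   [-3, 1, 12]
ROT       [1, 12, -3]
ROT       [12, -3, 1]

[12, -3, 1]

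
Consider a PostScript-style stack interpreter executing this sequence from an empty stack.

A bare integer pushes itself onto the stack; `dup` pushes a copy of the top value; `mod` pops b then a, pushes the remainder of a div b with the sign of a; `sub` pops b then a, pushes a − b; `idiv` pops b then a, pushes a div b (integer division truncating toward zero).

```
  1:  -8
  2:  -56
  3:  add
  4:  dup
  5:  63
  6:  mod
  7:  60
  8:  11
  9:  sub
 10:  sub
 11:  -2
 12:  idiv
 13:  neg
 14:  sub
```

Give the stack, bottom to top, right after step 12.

-8   -> -8
-56  -> -8 -56
add  -> -64
dup  -> -64 -64
63   -> -64 -64 63
mod  -> -64 -1
60   -> -64 -1 60
11   -> -64 -1 60 11
sub  -> -64 -1 49
sub  -> -64 -50
-2   -> -64 -50 -2
idiv -> -64 25

[-64, 25]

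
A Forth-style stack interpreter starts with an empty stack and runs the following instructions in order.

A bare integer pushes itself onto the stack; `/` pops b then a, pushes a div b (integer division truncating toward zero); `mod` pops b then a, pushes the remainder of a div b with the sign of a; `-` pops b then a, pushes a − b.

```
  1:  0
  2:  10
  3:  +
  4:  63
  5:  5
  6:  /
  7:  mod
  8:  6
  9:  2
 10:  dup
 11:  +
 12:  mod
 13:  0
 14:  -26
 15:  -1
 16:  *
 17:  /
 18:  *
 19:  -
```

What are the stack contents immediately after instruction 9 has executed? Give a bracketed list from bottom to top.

0   -> 0
10  -> 0 10
+   -> 10
63  -> 10 63
5   -> 10 63 5
/   -> 10 12
mod -> 10
6   -> 10 6
2   -> 10 6 2

[10, 6, 2]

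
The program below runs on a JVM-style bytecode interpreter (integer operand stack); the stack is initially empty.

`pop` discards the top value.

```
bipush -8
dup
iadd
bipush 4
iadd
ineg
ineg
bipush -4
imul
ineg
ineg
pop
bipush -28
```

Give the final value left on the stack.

bipush -8  -> [-8]
dup        -> [-8, -8]
iadd       -> [-16]
bipush 4   -> [-16, 4]
iadd       -> [-12]
ineg       -> [12]
ineg       -> [-12]
bipush -4  -> [-12, -4]
imul       -> [48]
ineg       -> [-48]
ineg       -> [48]
pop        -> []
bipush -28 -> [-28]

-28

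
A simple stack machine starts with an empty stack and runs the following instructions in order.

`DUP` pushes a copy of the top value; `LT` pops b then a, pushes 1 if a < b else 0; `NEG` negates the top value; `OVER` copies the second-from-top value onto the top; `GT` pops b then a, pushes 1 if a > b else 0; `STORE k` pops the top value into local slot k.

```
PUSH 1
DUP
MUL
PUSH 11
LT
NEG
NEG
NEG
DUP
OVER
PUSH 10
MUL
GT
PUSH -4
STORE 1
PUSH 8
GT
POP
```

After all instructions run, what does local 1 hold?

PUSH 1  : 1
DUP     : 1 1
MUL     : 1
PUSH 11 : 1 11
LT      : 1
NEG     : -1
NEG     : 1
NEG     : -1
DUP     : -1 -1
OVER    : -1 -1 -1
PUSH 10 : -1 -1 -1 10
MUL     : -1 -1 -10
GT      : -1 1
PUSH -4 : -1 1 -4
STORE 1 : -1 1
PUSH 8  : -1 1 8
GT      : -1 0
POP     : -1

-4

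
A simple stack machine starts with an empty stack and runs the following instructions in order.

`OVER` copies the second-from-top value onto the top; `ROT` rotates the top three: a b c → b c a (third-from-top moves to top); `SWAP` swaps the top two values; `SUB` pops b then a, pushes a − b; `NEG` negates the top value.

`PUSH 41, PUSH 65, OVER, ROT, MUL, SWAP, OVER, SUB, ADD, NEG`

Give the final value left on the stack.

PUSH 41 → [41]
PUSH 65 → [41, 65]
OVER    → [41, 65, 41]
ROT     → [65, 41, 41]
MUL     → [65, 1681]
SWAP    → [1681, 65]
OVER    → [1681, 65, 1681]
SUB     → [1681, -1616]
ADD     → [65]
NEG     → [-65]

-65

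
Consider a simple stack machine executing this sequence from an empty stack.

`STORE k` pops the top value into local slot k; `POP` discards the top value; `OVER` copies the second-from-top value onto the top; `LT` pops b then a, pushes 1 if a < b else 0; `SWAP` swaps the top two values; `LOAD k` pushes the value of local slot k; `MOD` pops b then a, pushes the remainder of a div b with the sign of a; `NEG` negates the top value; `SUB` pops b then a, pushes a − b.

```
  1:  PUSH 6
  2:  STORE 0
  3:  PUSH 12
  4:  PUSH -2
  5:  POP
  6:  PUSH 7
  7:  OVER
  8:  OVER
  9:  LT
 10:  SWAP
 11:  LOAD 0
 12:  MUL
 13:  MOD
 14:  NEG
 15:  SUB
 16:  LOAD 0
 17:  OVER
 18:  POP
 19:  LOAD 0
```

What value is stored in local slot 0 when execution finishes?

6

PUSH 6  : 6
STORE 0 : (empty)
PUSH 12 : 12
PUSH -2 : 12 -2
POP     : 12
PUSH 7  : 12 7
OVER    : 12 7 12
OVER    : 12 7 12 7
LT      : 12 7 0
SWAP    : 12 0 7
LOAD 0  : 12 0 7 6
MUL     : 12 0 42
MOD     : 12 0
NEG     : 12 0
SUB     : 12
LOAD 0  : 12 6
OVER    : 12 6 12
POP     : 12 6
LOAD 0  : 12 6 6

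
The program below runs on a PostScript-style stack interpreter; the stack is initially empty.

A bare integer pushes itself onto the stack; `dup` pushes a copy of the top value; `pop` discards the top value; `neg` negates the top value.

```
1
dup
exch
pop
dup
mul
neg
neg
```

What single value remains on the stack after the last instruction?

1     1
dup   1 1
exch  1 1
pop   1
dup   1 1
mul   1
neg   -1
neg   1

1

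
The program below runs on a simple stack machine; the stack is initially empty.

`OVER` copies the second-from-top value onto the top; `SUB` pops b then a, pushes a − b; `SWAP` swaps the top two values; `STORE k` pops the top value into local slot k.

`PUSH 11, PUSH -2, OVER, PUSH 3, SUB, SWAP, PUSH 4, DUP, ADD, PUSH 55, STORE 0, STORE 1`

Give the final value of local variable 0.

55

PUSH 11 → [11]
PUSH -2 → [11, -2]
OVER    → [11, -2, 11]
PUSH 3  → [11, -2, 11, 3]
SUB     → [11, -2, 8]
SWAP    → [11, 8, -2]
PUSH 4  → [11, 8, -2, 4]
DUP     → [11, 8, -2, 4, 4]
ADD     → [11, 8, -2, 8]
PUSH 55 → [11, 8, -2, 8, 55]
STORE 0 → [11, 8, -2, 8]
STORE 1 → [11, 8, -2]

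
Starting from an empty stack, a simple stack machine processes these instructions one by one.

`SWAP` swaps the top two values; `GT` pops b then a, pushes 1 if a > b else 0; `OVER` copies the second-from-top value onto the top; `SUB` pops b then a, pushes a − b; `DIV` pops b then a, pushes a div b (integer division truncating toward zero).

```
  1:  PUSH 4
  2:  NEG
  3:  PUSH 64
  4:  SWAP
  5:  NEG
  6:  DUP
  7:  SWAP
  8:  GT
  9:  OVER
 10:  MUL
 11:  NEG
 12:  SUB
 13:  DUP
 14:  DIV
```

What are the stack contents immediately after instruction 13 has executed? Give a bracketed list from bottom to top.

[64, 64]

PUSH 4   [4]
NEG      [-4]
PUSH 64  [-4, 64]
SWAP     [64, -4]
NEG      [64, 4]
DUP      [64, 4, 4]
SWAP     [64, 4, 4]
GT       [64, 0]
OVER     [64, 0, 64]
MUL      [64, 0]
NEG      [64, 0]
SUB      [64]
DUP      [64, 64]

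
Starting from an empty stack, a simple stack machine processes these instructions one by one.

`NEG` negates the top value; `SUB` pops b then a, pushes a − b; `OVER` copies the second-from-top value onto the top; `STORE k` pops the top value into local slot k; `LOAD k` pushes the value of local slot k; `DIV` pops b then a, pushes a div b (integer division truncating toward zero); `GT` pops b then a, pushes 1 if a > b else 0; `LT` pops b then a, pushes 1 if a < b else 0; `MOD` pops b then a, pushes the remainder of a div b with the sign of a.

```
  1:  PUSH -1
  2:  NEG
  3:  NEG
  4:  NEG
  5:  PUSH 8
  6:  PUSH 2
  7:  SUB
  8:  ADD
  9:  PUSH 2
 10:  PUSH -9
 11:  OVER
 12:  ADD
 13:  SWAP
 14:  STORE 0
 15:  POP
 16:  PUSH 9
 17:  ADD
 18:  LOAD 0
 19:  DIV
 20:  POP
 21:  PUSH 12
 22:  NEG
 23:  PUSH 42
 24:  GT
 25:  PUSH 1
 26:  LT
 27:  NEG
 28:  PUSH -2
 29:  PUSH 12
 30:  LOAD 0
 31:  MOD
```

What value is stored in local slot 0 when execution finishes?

PUSH -1 -> -1
NEG     -> 1
NEG     -> -1
NEG     -> 1
PUSH 8  -> 1 8
PUSH 2  -> 1 8 2
SUB     -> 1 6
ADD     -> 7
PUSH 2  -> 7 2
PUSH -9 -> 7 2 -9
OVER    -> 7 2 -9 2
ADD     -> 7 2 -7
SWAP    -> 7 -7 2
STORE 0 -> 7 -7
POP     -> 7
PUSH 9  -> 7 9
ADD     -> 16
LOAD 0  -> 16 2
DIV     -> 8
POP     -> (empty)
PUSH 12 -> 12
NEG     -> -12
PUSH 42 -> -12 42
GT      -> 0
PUSH 1  -> 0 1
LT      -> 1
NEG     -> -1
PUSH -2 -> -1 -2
PUSH 12 -> -1 -2 12
LOAD 0  -> -1 -2 12 2
MOD     -> -1 -2 0

2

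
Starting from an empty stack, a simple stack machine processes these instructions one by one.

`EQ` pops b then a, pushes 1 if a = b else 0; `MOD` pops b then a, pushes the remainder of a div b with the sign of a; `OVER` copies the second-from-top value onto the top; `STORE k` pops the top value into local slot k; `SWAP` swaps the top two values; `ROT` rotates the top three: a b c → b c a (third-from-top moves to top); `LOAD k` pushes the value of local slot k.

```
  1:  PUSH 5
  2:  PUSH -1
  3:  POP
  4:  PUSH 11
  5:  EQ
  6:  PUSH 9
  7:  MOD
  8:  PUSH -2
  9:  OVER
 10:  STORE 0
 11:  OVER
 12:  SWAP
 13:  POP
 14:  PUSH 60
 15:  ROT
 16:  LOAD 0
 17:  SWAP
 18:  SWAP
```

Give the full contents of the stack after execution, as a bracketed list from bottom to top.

[0, 60, 0, 0]

PUSH 5   5
PUSH -1  5 -1
POP      5
PUSH 11  5 11
EQ       0
PUSH 9   0 9
MOD      0
PUSH -2  0 -2
OVER     0 -2 0
STORE 0  0 -2
OVER     0 -2 0
SWAP     0 0 -2
POP      0 0
PUSH 60  0 0 60
ROT      0 60 0
LOAD 0   0 60 0 0
SWAP     0 60 0 0
SWAP     0 60 0 0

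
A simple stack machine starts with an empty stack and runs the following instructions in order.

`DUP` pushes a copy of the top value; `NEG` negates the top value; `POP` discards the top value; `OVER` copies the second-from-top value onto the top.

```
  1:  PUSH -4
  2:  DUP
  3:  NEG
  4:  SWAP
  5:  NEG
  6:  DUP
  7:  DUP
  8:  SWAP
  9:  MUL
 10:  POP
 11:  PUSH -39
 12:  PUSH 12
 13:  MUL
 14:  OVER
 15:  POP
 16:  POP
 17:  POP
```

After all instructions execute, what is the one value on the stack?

4

PUSH -4   [-4]
DUP       [-4, -4]
NEG       [-4, 4]
SWAP      [4, -4]
NEG       [4, 4]
DUP       [4, 4, 4]
DUP       [4, 4, 4, 4]
SWAP      [4, 4, 4, 4]
MUL       [4, 4, 16]
POP       [4, 4]
PUSH -39  [4, 4, -39]
PUSH 12   [4, 4, -39, 12]
MUL       [4, 4, -468]
OVER      [4, 4, -468, 4]
POP       [4, 4, -468]
POP       [4, 4]
POP       [4]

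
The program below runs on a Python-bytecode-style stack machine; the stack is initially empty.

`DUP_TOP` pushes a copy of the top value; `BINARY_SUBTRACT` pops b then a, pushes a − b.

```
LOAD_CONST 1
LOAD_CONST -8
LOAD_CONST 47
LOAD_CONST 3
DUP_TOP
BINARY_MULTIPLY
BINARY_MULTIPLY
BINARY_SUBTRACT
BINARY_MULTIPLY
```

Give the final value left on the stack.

-431

LOAD_CONST 1    → [1]
LOAD_CONST -8   → [1, -8]
LOAD_CONST 47   → [1, -8, 47]
LOAD_CONST 3    → [1, -8, 47, 3]
DUP_TOP         → [1, -8, 47, 3, 3]
BINARY_MULTIPLY → [1, -8, 47, 9]
BINARY_MULTIPLY → [1, -8, 423]
BINARY_SUBTRACT → [1, -431]
BINARY_MULTIPLY → [-431]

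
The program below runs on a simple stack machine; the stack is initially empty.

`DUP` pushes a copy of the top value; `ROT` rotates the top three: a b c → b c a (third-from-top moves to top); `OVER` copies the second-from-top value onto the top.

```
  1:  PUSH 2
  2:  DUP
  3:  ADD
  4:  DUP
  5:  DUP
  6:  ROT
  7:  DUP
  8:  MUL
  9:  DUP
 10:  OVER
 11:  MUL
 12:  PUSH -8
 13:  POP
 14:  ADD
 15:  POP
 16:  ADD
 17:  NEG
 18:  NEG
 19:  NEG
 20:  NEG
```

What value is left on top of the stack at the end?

8

PUSH 2  → [2]
DUP     → [2, 2]
ADD     → [4]
DUP     → [4, 4]
DUP     → [4, 4, 4]
ROT     → [4, 4, 4]
DUP     → [4, 4, 4, 4]
MUL     → [4, 4, 16]
DUP     → [4, 4, 16, 16]
OVER    → [4, 4, 16, 16, 16]
MUL     → [4, 4, 16, 256]
PUSH -8 → [4, 4, 16, 256, -8]
POP     → [4, 4, 16, 256]
ADD     → [4, 4, 272]
POP     → [4, 4]
ADD     → [8]
NEG     → [-8]
NEG     → [8]
NEG     → [-8]
NEG     → [8]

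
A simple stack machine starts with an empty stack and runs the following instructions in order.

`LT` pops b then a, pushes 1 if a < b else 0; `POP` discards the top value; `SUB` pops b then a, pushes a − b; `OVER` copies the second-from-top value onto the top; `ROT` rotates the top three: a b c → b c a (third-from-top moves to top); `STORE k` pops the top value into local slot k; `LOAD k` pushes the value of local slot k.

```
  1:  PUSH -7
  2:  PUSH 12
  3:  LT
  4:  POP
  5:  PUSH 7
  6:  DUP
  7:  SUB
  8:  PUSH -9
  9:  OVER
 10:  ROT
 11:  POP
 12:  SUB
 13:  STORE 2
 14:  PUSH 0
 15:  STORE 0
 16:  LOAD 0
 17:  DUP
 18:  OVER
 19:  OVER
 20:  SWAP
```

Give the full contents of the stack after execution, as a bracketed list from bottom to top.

[0, 0, 0, 0]

PUSH -7  [-7]
PUSH 12  [-7, 12]
LT       [1]
POP      []
PUSH 7   [7]
DUP      [7, 7]
SUB      [0]
PUSH -9  [0, -9]
OVER     [0, -9, 0]
ROT      [-9, 0, 0]
POP      [-9, 0]
SUB      [-9]
STORE 2  []
PUSH 0   [0]
STORE 0  []
LOAD 0   [0]
DUP      [0, 0]
OVER     [0, 0, 0]
OVER     [0, 0, 0, 0]
SWAP     [0, 0, 0, 0]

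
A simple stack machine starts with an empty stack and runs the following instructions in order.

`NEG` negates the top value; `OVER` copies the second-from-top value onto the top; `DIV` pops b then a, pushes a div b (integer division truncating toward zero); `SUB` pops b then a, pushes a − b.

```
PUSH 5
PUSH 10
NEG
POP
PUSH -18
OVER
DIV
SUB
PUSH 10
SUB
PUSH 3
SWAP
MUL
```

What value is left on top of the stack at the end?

PUSH 5   -> [5]
PUSH 10  -> [5, 10]
NEG      -> [5, -10]
POP      -> [5]
PUSH -18 -> [5, -18]
OVER     -> [5, -18, 5]
DIV      -> [5, -3]
SUB      -> [8]
PUSH 10  -> [8, 10]
SUB      -> [-2]
PUSH 3   -> [-2, 3]
SWAP     -> [3, -2]
MUL      -> [-6]

-6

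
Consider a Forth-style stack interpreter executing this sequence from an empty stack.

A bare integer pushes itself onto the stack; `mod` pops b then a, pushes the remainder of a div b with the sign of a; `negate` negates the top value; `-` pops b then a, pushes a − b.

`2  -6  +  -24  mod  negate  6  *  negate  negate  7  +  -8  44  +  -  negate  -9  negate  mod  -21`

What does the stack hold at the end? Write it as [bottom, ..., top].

[5, -21]

2      → 2
-6     → 2 -6
+      → -4
-24    → -4 -24
mod    → -4
negate → 4
6      → 4 6
*      → 24
negate → -24
negate → 24
7      → 24 7
+      → 31
-8     → 31 -8
44     → 31 -8 44
+      → 31 36
-      → -5
negate → 5
-9     → 5 -9
negate → 5 9
mod    → 5
-21    → 5 -21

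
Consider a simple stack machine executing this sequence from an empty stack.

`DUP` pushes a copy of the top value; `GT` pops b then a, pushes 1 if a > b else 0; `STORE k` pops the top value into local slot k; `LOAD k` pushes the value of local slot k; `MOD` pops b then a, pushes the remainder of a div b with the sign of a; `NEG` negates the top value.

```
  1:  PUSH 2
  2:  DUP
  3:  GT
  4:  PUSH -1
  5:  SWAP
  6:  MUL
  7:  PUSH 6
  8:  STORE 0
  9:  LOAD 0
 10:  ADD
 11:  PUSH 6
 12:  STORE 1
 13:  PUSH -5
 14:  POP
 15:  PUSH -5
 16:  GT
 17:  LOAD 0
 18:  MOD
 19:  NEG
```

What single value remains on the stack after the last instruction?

PUSH 2  : [2]
DUP     : [2, 2]
GT      : [0]
PUSH -1 : [0, -1]
SWAP    : [-1, 0]
MUL     : [0]
PUSH 6  : [0, 6]
STORE 0 : [0]
LOAD 0  : [0, 6]
ADD     : [6]
PUSH 6  : [6, 6]
STORE 1 : [6]
PUSH -5 : [6, -5]
POP     : [6]
PUSH -5 : [6, -5]
GT      : [1]
LOAD 0  : [1, 6]
MOD     : [1]
NEG     : [-1]

-1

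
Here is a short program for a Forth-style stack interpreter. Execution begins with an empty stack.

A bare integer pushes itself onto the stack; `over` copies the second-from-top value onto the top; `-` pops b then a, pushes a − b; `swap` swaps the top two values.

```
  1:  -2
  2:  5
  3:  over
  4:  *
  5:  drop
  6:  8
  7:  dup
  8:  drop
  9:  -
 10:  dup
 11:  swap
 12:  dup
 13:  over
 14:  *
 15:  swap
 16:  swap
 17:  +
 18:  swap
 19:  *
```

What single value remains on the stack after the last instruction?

-2   → [-2]
5    → [-2, 5]
over → [-2, 5, -2]
*    → [-2, -10]
drop → [-2]
8    → [-2, 8]
dup  → [-2, 8, 8]
drop → [-2, 8]
-    → [-10]
dup  → [-10, -10]
swap → [-10, -10]
dup  → [-10, -10, -10]
over → [-10, -10, -10, -10]
*    → [-10, -10, 100]
swap → [-10, 100, -10]
swap → [-10, -10, 100]
+    → [-10, 90]
swap → [90, -10]
*    → [-900]

-900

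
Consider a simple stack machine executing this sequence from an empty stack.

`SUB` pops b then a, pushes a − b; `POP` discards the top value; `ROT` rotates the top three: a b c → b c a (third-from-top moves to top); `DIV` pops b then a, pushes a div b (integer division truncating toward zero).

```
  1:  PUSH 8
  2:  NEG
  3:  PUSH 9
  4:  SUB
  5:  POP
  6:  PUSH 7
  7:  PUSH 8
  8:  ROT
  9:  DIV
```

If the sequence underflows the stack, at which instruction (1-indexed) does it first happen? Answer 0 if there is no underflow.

8

PUSH 8 → 8
NEG    → -8
PUSH 9 → -8 9
SUB    → -17
POP    → (empty)
PUSH 7 → 7
PUSH 8 → 7 8
ROT  — needs 3 operands, stack has 2 → underflow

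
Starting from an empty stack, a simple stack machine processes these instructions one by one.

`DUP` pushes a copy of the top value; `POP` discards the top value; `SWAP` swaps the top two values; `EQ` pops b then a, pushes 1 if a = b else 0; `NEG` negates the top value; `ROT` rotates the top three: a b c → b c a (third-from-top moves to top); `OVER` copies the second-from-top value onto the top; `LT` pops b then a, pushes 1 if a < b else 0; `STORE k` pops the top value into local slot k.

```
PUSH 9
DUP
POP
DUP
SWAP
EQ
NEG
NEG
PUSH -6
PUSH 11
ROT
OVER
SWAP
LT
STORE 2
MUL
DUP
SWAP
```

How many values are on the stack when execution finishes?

PUSH 9  → 9
DUP     → 9 9
POP     → 9
DUP     → 9 9
SWAP    → 9 9
EQ      → 1
NEG     → -1
NEG     → 1
PUSH -6 → 1 -6
PUSH 11 → 1 -6 11
ROT     → -6 11 1
OVER    → -6 11 1 11
SWAP    → -6 11 11 1
LT      → -6 11 0
STORE 2 → -6 11
MUL     → -66
DUP     → -66 -66
SWAP    → -66 -66

2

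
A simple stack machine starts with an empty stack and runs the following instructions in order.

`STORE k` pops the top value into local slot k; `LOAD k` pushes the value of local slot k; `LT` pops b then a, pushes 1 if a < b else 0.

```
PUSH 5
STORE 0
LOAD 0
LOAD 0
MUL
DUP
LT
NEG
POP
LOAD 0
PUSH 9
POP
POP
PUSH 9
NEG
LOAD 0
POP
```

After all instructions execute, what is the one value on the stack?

PUSH 5  -> 5
STORE 0 -> (empty)
LOAD 0  -> 5
LOAD 0  -> 5 5
MUL     -> 25
DUP     -> 25 25
LT      -> 0
NEG     -> 0
POP     -> (empty)
LOAD 0  -> 5
PUSH 9  -> 5 9
POP     -> 5
POP     -> (empty)
PUSH 9  -> 9
NEG     -> -9
LOAD 0  -> -9 5
POP     -> -9

-9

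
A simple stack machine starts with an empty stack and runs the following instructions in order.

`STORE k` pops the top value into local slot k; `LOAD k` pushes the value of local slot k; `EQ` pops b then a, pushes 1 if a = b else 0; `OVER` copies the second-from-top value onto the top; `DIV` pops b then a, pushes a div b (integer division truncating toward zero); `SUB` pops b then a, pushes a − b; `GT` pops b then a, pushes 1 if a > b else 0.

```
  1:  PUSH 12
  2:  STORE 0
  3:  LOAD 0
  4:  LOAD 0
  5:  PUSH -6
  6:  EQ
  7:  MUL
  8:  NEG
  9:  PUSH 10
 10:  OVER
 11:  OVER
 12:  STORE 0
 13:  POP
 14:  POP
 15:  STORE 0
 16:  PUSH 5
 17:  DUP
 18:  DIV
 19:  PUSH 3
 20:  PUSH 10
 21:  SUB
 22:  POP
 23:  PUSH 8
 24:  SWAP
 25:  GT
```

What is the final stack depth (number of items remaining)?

1

PUSH 12 → 12
STORE 0 → (empty)
LOAD 0  → 12
LOAD 0  → 12 12
PUSH -6 → 12 12 -6
EQ      → 12 0
MUL     → 0
NEG     → 0
PUSH 10 → 0 10
OVER    → 0 10 0
OVER    → 0 10 0 10
STORE 0 → 0 10 0
POP     → 0 10
POP     → 0
STORE 0 → (empty)
PUSH 5  → 5
DUP     → 5 5
DIV     → 1
PUSH 3  → 1 3
PUSH 10 → 1 3 10
SUB     → 1 -7
POP     → 1
PUSH 8  → 1 8
SWAP    → 8 1
GT      → 1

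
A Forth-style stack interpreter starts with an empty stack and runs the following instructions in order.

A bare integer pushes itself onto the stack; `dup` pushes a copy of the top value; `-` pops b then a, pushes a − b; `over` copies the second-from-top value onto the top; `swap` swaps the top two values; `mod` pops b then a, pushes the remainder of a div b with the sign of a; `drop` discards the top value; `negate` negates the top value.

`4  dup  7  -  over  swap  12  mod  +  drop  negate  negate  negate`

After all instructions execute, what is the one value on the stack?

-4

4       [4]
dup     [4, 4]
7       [4, 4, 7]
-       [4, -3]
over    [4, -3, 4]
swap    [4, 4, -3]
12      [4, 4, -3, 12]
mod     [4, 4, -3]
+       [4, 1]
drop    [4]
negate  [-4]
negate  [4]
negate  [-4]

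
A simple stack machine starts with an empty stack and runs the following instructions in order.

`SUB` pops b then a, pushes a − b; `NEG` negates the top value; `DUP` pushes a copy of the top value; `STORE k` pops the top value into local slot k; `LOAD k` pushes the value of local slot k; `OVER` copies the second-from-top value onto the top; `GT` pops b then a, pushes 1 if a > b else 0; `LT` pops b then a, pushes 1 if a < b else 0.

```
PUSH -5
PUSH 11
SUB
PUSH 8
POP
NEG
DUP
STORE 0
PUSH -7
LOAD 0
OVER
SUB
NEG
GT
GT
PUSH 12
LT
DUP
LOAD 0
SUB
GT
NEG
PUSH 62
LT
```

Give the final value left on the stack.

1

PUSH -5 : [-5]
PUSH 11 : [-5, 11]
SUB     : [-16]
PUSH 8  : [-16, 8]
POP     : [-16]
NEG     : [16]
DUP     : [16, 16]
STORE 0 : [16]
PUSH -7 : [16, -7]
LOAD 0  : [16, -7, 16]
OVER    : [16, -7, 16, -7]
SUB     : [16, -7, 23]
NEG     : [16, -7, -23]
GT      : [16, 1]
GT      : [1]
PUSH 12 : [1, 12]
LT      : [1]
DUP     : [1, 1]
LOAD 0  : [1, 1, 16]
SUB     : [1, -15]
GT      : [1]
NEG     : [-1]
PUSH 62 : [-1, 62]
LT      : [1]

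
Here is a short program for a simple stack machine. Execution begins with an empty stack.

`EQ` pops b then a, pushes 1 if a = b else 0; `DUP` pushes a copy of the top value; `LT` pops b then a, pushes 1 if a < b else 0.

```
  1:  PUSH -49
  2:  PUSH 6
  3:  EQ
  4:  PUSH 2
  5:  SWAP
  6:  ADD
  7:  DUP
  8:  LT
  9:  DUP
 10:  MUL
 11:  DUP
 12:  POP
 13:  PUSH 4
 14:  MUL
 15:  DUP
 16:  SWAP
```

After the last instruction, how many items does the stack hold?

2

PUSH -49 -> [-49]
PUSH 6   -> [-49, 6]
EQ       -> [0]
PUSH 2   -> [0, 2]
SWAP     -> [2, 0]
ADD      -> [2]
DUP      -> [2, 2]
LT       -> [0]
DUP      -> [0, 0]
MUL      -> [0]
DUP      -> [0, 0]
POP      -> [0]
PUSH 4   -> [0, 4]
MUL      -> [0]
DUP      -> [0, 0]
SWAP     -> [0, 0]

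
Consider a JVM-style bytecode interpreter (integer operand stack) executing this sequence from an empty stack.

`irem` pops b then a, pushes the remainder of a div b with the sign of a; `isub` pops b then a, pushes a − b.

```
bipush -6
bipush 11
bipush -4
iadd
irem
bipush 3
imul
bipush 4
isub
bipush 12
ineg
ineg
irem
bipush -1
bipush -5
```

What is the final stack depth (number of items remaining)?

3

bipush -6 : [-6]
bipush 11 : [-6, 11]
bipush -4 : [-6, 11, -4]
iadd      : [-6, 7]
irem      : [-6]
bipush 3  : [-6, 3]
imul      : [-18]
bipush 4  : [-18, 4]
isub      : [-22]
bipush 12 : [-22, 12]
ineg      : [-22, -12]
ineg      : [-22, 12]
irem      : [-10]
bipush -1 : [-10, -1]
bipush -5 : [-10, -1, -5]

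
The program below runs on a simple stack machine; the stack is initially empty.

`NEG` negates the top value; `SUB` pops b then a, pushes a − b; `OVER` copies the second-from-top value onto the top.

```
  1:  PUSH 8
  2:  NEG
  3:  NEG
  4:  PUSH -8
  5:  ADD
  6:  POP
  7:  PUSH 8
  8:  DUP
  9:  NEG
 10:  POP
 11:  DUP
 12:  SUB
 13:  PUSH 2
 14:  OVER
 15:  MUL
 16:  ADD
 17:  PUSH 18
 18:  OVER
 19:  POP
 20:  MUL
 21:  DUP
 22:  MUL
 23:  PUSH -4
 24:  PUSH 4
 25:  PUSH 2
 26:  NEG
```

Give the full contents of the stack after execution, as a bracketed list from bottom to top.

[0, -4, 4, -2]

PUSH 8  -> 8
NEG     -> -8
NEG     -> 8
PUSH -8 -> 8 -8
ADD     -> 0
POP     -> (empty)
PUSH 8  -> 8
DUP     -> 8 8
NEG     -> 8 -8
POP     -> 8
DUP     -> 8 8
SUB     -> 0
PUSH 2  -> 0 2
OVER    -> 0 2 0
MUL     -> 0 0
ADD     -> 0
PUSH 18 -> 0 18
OVER    -> 0 18 0
POP     -> 0 18
MUL     -> 0
DUP     -> 0 0
MUL     -> 0
PUSH -4 -> 0 -4
PUSH 4  -> 0 -4 4
PUSH 2  -> 0 -4 4 2
NEG     -> 0 -4 4 -2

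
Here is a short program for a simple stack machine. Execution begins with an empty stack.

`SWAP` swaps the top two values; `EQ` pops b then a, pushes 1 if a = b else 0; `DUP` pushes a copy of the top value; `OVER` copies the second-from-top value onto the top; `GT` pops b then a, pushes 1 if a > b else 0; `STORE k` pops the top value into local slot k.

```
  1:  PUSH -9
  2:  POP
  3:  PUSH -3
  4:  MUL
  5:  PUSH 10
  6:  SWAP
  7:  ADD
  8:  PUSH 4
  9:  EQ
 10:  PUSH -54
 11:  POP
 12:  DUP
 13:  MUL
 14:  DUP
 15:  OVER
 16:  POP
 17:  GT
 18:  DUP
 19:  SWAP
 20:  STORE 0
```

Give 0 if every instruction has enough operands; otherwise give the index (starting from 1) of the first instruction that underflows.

PUSH -9 : [-9]
POP     : []
PUSH -3 : [-3]
MUL  — needs 2 operands, stack has 1 → underflow

4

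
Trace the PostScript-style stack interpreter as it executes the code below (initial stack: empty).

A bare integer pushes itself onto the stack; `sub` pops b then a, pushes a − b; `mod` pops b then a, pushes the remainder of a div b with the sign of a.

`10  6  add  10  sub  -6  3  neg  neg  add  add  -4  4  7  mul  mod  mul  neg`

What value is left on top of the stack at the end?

12

10  -> 10
6   -> 10 6
add -> 16
10  -> 16 10
sub -> 6
-6  -> 6 -6
3   -> 6 -6 3
neg -> 6 -6 -3
neg -> 6 -6 3
add -> 6 -3
add -> 3
-4  -> 3 -4
4   -> 3 -4 4
7   -> 3 -4 4 7
mul -> 3 -4 28
mod -> 3 -4
mul -> -12
neg -> 12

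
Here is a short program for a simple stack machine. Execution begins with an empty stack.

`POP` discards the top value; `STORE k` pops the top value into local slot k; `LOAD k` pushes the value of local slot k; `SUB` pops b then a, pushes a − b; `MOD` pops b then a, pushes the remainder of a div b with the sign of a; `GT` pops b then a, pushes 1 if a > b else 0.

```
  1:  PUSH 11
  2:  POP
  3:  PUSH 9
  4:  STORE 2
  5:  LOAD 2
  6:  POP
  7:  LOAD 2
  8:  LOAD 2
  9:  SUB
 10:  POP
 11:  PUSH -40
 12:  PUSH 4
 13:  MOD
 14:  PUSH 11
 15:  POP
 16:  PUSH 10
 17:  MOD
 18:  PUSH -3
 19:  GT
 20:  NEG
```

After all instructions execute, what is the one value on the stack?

PUSH 11  → [11]
POP      → []
PUSH 9   → [9]
STORE 2  → []
LOAD 2   → [9]
POP      → []
LOAD 2   → [9]
LOAD 2   → [9, 9]
SUB      → [0]
POP      → []
PUSH -40 → [-40]
PUSH 4   → [-40, 4]
MOD      → [0]
PUSH 11  → [0, 11]
POP      → [0]
PUSH 10  → [0, 10]
MOD      → [0]
PUSH -3  → [0, -3]
GT       → [1]
NEG      → [-1]

-1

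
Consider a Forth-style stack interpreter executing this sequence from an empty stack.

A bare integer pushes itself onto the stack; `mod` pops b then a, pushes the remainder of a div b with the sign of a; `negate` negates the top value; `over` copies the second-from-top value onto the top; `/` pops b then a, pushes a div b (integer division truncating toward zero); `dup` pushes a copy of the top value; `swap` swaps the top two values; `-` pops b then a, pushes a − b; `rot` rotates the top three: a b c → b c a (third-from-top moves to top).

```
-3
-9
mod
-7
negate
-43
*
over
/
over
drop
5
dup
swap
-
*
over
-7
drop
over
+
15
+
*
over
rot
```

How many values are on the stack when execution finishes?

-3     → -3
-9     → -3 -9
mod    → -3
-7     → -3 -7
negate → -3 7
-43    → -3 7 -43
*      → -3 -301
over   → -3 -301 -3
/      → -3 100
over   → -3 100 -3
drop   → -3 100
5      → -3 100 5
dup    → -3 100 5 5
swap   → -3 100 5 5
-      → -3 100 0
*      → -3 0
over   → -3 0 -3
-7     → -3 0 -3 -7
drop   → -3 0 -3
over   → -3 0 -3 0
+      → -3 0 -3
15     → -3 0 -3 15
+      → -3 0 12
*      → -3 0
over   → -3 0 -3
rot    → 0 -3 -3

3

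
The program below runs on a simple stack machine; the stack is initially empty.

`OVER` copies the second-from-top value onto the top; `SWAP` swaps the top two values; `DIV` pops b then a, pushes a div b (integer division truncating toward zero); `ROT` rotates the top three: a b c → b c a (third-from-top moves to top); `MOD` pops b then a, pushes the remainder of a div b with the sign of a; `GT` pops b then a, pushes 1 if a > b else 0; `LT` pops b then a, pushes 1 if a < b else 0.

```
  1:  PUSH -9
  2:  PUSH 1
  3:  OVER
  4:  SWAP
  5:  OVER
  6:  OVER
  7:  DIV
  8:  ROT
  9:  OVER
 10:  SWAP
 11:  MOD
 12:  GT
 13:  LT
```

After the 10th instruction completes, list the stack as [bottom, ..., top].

PUSH -9  -9
PUSH 1   -9 1
OVER     -9 1 -9
SWAP     -9 -9 1
OVER     -9 -9 1 -9
OVER     -9 -9 1 -9 1
DIV      -9 -9 1 -9
ROT      -9 1 -9 -9
OVER     -9 1 -9 -9 -9
SWAP     -9 1 -9 -9 -9

[-9, 1, -9, -9, -9]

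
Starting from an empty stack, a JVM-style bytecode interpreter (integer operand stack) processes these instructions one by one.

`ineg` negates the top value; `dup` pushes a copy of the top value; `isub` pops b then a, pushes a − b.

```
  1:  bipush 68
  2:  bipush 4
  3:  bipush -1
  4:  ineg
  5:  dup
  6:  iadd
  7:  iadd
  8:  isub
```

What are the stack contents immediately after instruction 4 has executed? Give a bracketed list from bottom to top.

[68, 4, 1]

bipush 68 -> [68]
bipush 4  -> [68, 4]
bipush -1 -> [68, 4, -1]
ineg      -> [68, 4, 1]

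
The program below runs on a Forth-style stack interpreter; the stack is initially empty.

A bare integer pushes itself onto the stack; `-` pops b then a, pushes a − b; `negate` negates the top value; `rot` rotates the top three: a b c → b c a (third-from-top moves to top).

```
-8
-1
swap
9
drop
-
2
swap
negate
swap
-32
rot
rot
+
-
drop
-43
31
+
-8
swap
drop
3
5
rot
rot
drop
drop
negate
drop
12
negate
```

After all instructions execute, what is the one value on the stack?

-12

-8     : -8
-1     : -8 -1
swap   : -1 -8
9      : -1 -8 9
drop   : -1 -8
-      : 7
2      : 7 2
swap   : 2 7
negate : 2 -7
swap   : -7 2
-32    : -7 2 -32
rot    : 2 -32 -7
rot    : -32 -7 2
+      : -32 -5
-      : -27
drop   : (empty)
-43    : -43
31     : -43 31
+      : -12
-8     : -12 -8
swap   : -8 -12
drop   : -8
3      : -8 3
5      : -8 3 5
rot    : 3 5 -8
rot    : 5 -8 3
drop   : 5 -8
drop   : 5
negate : -5
drop   : (empty)
12     : 12
negate : -12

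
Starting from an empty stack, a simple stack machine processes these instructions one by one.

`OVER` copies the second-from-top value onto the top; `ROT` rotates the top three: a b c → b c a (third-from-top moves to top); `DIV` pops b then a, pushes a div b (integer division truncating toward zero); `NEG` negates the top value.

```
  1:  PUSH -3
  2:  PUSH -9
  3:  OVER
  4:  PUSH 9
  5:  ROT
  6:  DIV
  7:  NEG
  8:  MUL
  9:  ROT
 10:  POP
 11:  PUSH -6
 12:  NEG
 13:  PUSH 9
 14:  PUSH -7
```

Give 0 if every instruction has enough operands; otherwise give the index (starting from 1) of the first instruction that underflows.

9

PUSH -3 : [-3]
PUSH -9 : [-3, -9]
OVER    : [-3, -9, -3]
PUSH 9  : [-3, -9, -3, 9]
ROT     : [-3, -3, 9, -9]
DIV     : [-3, -3, -1]
NEG     : [-3, -3, 1]
MUL     : [-3, -3]
ROT  — needs 3 operands, stack has 2 → underflow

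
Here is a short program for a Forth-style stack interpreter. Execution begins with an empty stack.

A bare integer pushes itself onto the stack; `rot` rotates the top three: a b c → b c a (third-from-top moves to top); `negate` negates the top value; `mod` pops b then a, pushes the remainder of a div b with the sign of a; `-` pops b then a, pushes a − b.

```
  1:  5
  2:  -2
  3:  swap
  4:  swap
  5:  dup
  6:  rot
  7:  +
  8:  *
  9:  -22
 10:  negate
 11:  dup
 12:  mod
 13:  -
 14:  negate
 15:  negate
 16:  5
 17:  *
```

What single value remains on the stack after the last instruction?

5      → 5
-2     → 5 -2
swap   → -2 5
swap   → 5 -2
dup    → 5 -2 -2
rot    → -2 -2 5
+      → -2 3
*      → -6
-22    → -6 -22
negate → -6 22
dup    → -6 22 22
mod    → -6 0
-      → -6
negate → 6
negate → -6
5      → -6 5
*      → -30

-30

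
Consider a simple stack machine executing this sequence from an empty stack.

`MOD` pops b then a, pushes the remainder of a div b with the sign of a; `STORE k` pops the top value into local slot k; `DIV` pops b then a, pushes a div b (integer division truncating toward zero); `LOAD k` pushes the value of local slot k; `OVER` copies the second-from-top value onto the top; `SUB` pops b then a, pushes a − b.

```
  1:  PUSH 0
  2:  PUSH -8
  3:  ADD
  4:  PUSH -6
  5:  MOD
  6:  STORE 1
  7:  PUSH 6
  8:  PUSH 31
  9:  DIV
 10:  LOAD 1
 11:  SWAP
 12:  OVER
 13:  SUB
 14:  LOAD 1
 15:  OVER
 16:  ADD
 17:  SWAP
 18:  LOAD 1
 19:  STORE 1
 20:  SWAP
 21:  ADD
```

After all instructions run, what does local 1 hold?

-2

PUSH 0  -> [0]
PUSH -8 -> [0, -8]
ADD     -> [-8]
PUSH -6 -> [-8, -6]
MOD     -> [-2]
STORE 1 -> []
PUSH 6  -> [6]
PUSH 31 -> [6, 31]
DIV     -> [0]
LOAD 1  -> [0, -2]
SWAP    -> [-2, 0]
OVER    -> [-2, 0, -2]
SUB     -> [-2, 2]
LOAD 1  -> [-2, 2, -2]
OVER    -> [-2, 2, -2, 2]
ADD     -> [-2, 2, 0]
SWAP    -> [-2, 0, 2]
LOAD 1  -> [-2, 0, 2, -2]
STORE 1 -> [-2, 0, 2]
SWAP    -> [-2, 2, 0]
ADD     -> [-2, 2]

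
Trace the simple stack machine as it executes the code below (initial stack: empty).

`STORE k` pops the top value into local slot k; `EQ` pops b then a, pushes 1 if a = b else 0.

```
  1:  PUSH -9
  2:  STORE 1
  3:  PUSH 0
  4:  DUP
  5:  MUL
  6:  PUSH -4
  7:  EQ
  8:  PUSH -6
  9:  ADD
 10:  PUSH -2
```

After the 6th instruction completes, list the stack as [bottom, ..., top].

PUSH -9 : -9
STORE 1 : (empty)
PUSH 0  : 0
DUP     : 0 0
MUL     : 0
PUSH -4 : 0 -4

[0, -4]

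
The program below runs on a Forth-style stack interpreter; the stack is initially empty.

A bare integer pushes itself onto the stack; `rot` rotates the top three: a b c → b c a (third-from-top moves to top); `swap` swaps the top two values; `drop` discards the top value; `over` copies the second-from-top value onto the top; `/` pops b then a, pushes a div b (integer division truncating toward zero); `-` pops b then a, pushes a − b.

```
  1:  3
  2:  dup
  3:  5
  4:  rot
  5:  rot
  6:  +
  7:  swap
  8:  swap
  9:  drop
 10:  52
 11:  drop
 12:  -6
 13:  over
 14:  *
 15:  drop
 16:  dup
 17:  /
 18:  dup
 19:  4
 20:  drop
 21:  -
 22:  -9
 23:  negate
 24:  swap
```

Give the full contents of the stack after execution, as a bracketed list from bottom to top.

[9, 0]

3      : [3]
dup    : [3, 3]
5      : [3, 3, 5]
rot    : [3, 5, 3]
rot    : [5, 3, 3]
+      : [5, 6]
swap   : [6, 5]
swap   : [5, 6]
drop   : [5]
52     : [5, 52]
drop   : [5]
-6     : [5, -6]
over   : [5, -6, 5]
*      : [5, -30]
drop   : [5]
dup    : [5, 5]
/      : [1]
dup    : [1, 1]
4      : [1, 1, 4]
drop   : [1, 1]
-      : [0]
-9     : [0, -9]
negate : [0, 9]
swap   : [9, 0]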